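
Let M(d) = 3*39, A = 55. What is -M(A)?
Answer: -117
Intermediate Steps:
M(d) = 117
-M(A) = -1*117 = -117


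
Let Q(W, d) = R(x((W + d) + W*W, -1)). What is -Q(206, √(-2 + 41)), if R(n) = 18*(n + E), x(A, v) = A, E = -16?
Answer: -767268 - 18*√39 ≈ -7.6738e+5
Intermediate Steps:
R(n) = -288 + 18*n (R(n) = 18*(n - 16) = 18*(-16 + n) = -288 + 18*n)
Q(W, d) = -288 + 18*W + 18*d + 18*W² (Q(W, d) = -288 + 18*((W + d) + W*W) = -288 + 18*((W + d) + W²) = -288 + 18*(W + d + W²) = -288 + (18*W + 18*d + 18*W²) = -288 + 18*W + 18*d + 18*W²)
-Q(206, √(-2 + 41)) = -(-288 + 18*206 + 18*√(-2 + 41) + 18*206²) = -(-288 + 3708 + 18*√39 + 18*42436) = -(-288 + 3708 + 18*√39 + 763848) = -(767268 + 18*√39) = -767268 - 18*√39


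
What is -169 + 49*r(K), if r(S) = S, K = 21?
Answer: 860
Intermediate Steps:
-169 + 49*r(K) = -169 + 49*21 = -169 + 1029 = 860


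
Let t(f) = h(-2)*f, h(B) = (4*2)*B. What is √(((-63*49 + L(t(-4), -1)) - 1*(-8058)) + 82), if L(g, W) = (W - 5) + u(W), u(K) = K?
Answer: 29*√6 ≈ 71.035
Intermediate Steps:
h(B) = 8*B
t(f) = -16*f (t(f) = (8*(-2))*f = -16*f)
L(g, W) = -5 + 2*W (L(g, W) = (W - 5) + W = (-5 + W) + W = -5 + 2*W)
√(((-63*49 + L(t(-4), -1)) - 1*(-8058)) + 82) = √(((-63*49 + (-5 + 2*(-1))) - 1*(-8058)) + 82) = √(((-3087 + (-5 - 2)) + 8058) + 82) = √(((-3087 - 7) + 8058) + 82) = √((-3094 + 8058) + 82) = √(4964 + 82) = √5046 = 29*√6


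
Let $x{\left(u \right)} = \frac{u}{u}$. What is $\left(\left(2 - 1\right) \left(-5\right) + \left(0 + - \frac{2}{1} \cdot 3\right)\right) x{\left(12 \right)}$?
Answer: $-11$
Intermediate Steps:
$x{\left(u \right)} = 1$
$\left(\left(2 - 1\right) \left(-5\right) + \left(0 + - \frac{2}{1} \cdot 3\right)\right) x{\left(12 \right)} = \left(\left(2 - 1\right) \left(-5\right) + \left(0 + - \frac{2}{1} \cdot 3\right)\right) 1 = \left(1 \left(-5\right) + \left(0 + \left(-2\right) 1 \cdot 3\right)\right) 1 = \left(-5 + \left(0 - 6\right)\right) 1 = \left(-5 - 6\right) 1 = \left(-11\right) 1 = -11$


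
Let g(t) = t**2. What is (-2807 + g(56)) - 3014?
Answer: -2685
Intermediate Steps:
(-2807 + g(56)) - 3014 = (-2807 + 56**2) - 3014 = (-2807 + 3136) - 3014 = 329 - 3014 = -2685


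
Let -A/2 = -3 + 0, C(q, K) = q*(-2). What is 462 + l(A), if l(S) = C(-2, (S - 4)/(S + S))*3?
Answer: 474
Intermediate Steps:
C(q, K) = -2*q
A = 6 (A = -2*(-3 + 0) = -2*(-3) = 6)
l(S) = 12 (l(S) = -2*(-2)*3 = 4*3 = 12)
462 + l(A) = 462 + 12 = 474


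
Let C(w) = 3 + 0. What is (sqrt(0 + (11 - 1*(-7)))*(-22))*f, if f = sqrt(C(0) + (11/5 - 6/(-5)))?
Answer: -528*sqrt(5)/5 ≈ -236.13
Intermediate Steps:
C(w) = 3
f = 4*sqrt(10)/5 (f = sqrt(3 + (11/5 - 6/(-5))) = sqrt(3 + (11*(1/5) - 6*(-1/5))) = sqrt(3 + (11/5 + 6/5)) = sqrt(3 + 17/5) = sqrt(32/5) = 4*sqrt(10)/5 ≈ 2.5298)
(sqrt(0 + (11 - 1*(-7)))*(-22))*f = (sqrt(0 + (11 - 1*(-7)))*(-22))*(4*sqrt(10)/5) = (sqrt(0 + (11 + 7))*(-22))*(4*sqrt(10)/5) = (sqrt(0 + 18)*(-22))*(4*sqrt(10)/5) = (sqrt(18)*(-22))*(4*sqrt(10)/5) = ((3*sqrt(2))*(-22))*(4*sqrt(10)/5) = (-66*sqrt(2))*(4*sqrt(10)/5) = -528*sqrt(5)/5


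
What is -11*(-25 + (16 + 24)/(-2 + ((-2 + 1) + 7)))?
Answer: 165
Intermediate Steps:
-11*(-25 + (16 + 24)/(-2 + ((-2 + 1) + 7))) = -11*(-25 + 40/(-2 + (-1 + 7))) = -11*(-25 + 40/(-2 + 6)) = -11*(-25 + 40/4) = -11*(-25 + 40*(¼)) = -11*(-25 + 10) = -11*(-15) = 165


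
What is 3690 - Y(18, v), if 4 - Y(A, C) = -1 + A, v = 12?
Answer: 3703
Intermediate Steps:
Y(A, C) = 5 - A (Y(A, C) = 4 - (-1 + A) = 4 + (1 - A) = 5 - A)
3690 - Y(18, v) = 3690 - (5 - 1*18) = 3690 - (5 - 18) = 3690 - 1*(-13) = 3690 + 13 = 3703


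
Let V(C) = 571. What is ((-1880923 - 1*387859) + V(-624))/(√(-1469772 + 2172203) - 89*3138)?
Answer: 633470504502/77997733093 + 2268211*√702431/77997733093 ≈ 8.1460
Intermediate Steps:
((-1880923 - 1*387859) + V(-624))/(√(-1469772 + 2172203) - 89*3138) = ((-1880923 - 1*387859) + 571)/(√(-1469772 + 2172203) - 89*3138) = ((-1880923 - 387859) + 571)/(√702431 - 279282) = (-2268782 + 571)/(-279282 + √702431) = -2268211/(-279282 + √702431)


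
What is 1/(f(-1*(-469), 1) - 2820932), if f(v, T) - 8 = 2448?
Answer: -1/2818476 ≈ -3.5480e-7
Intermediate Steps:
f(v, T) = 2456 (f(v, T) = 8 + 2448 = 2456)
1/(f(-1*(-469), 1) - 2820932) = 1/(2456 - 2820932) = 1/(-2818476) = -1/2818476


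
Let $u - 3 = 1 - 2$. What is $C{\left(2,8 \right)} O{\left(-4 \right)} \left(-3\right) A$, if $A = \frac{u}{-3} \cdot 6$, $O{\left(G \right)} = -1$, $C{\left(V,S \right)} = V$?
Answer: $-24$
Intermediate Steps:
$u = 2$ ($u = 3 + \left(1 - 2\right) = 3 - 1 = 2$)
$A = -4$ ($A = \frac{2}{-3} \cdot 6 = 2 \left(- \frac{1}{3}\right) 6 = \left(- \frac{2}{3}\right) 6 = -4$)
$C{\left(2,8 \right)} O{\left(-4 \right)} \left(-3\right) A = 2 \left(\left(-1\right) \left(-3\right)\right) \left(-4\right) = 2 \cdot 3 \left(-4\right) = 6 \left(-4\right) = -24$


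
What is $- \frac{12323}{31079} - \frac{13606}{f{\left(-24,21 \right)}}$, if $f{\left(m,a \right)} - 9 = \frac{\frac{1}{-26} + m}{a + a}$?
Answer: $- \frac{461877482977}{286020037} \approx -1614.8$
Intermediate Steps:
$f{\left(m,a \right)} = 9 + \frac{- \frac{1}{26} + m}{2 a}$ ($f{\left(m,a \right)} = 9 + \frac{\frac{1}{-26} + m}{a + a} = 9 + \frac{- \frac{1}{26} + m}{2 a}$)
$- \frac{12323}{31079} - \frac{13606}{f{\left(-24,21 \right)}} = - \frac{12323}{31079} - \frac{13606}{\frac{1}{52} \cdot \frac{1}{21} \left(-1 + 26 \left(-24\right) + 468 \cdot 21\right)} = \left(-12323\right) \frac{1}{31079} - \frac{13606}{\frac{1}{52} \cdot \frac{1}{21} \left(-1 - 624 + 9828\right)} = - \frac{12323}{31079} - \frac{13606}{\frac{1}{52} \cdot \frac{1}{21} \cdot 9203} = - \frac{12323}{31079} - \frac{13606}{\frac{9203}{1092}} = - \frac{12323}{31079} - \frac{14857752}{9203} = - \frac{461877482977}{286020037}$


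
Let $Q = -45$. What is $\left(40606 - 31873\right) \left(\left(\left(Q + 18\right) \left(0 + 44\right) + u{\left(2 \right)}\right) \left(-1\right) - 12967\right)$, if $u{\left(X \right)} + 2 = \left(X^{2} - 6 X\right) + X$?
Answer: $-102796143$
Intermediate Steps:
$u{\left(X \right)} = -2 + X^{2} - 5 X$ ($u{\left(X \right)} = -2 + \left(\left(X^{2} - 6 X\right) + X\right) = -2 + \left(X^{2} - 5 X\right) = -2 + X^{2} - 5 X$)
$\left(40606 - 31873\right) \left(\left(\left(Q + 18\right) \left(0 + 44\right) + u{\left(2 \right)}\right) \left(-1\right) - 12967\right) = \left(40606 - 31873\right) \left(\left(\left(-45 + 18\right) \left(0 + 44\right) - \left(12 - 4\right)\right) \left(-1\right) - 12967\right) = 8733 \left(\left(\left(-27\right) 44 - 8\right) \left(-1\right) - 12967\right) = 8733 \left(\left(-1188 - 8\right) \left(-1\right) - 12967\right) = 8733 \left(\left(-1196\right) \left(-1\right) - 12967\right) = 8733 \left(1196 - 12967\right) = 8733 \left(-11771\right) = -102796143$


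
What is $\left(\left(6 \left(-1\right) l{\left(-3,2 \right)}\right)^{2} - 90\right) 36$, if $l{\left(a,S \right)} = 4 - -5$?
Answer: $101736$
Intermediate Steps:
$l{\left(a,S \right)} = 9$ ($l{\left(a,S \right)} = 4 + 5 = 9$)
$\left(\left(6 \left(-1\right) l{\left(-3,2 \right)}\right)^{2} - 90\right) 36 = \left(\left(6 \left(-1\right) 9\right)^{2} - 90\right) 36 = \left(\left(\left(-6\right) 9\right)^{2} - 90\right) 36 = \left(\left(-54\right)^{2} - 90\right) 36 = \left(2916 - 90\right) 36 = 2826 \cdot 36 = 101736$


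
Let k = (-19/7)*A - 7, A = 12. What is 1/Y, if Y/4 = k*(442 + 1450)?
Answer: -7/2096336 ≈ -3.3392e-6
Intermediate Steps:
k = -277/7 (k = -19/7*12 - 7 = -228/7 - 7 = -277/7 ≈ -39.571)
Y = -2096336/7 (Y = 4*(-277*(442 + 1450)/7) = 4*(-277/7*1892) = 4*(-524084/7) = -2096336/7 ≈ -2.9948e+5)
1/Y = 1/(-2096336/7) = -7/2096336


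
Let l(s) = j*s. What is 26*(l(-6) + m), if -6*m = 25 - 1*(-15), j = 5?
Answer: -2860/3 ≈ -953.33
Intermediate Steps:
m = -20/3 (m = -(25 - 1*(-15))/6 = -(25 + 15)/6 = -⅙*40 = -20/3 ≈ -6.6667)
l(s) = 5*s
26*(l(-6) + m) = 26*(5*(-6) - 20/3) = 26*(-30 - 20/3) = 26*(-110/3) = -2860/3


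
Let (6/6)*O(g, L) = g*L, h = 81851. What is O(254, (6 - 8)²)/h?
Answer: 1016/81851 ≈ 0.012413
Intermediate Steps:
O(g, L) = L*g (O(g, L) = g*L = L*g)
O(254, (6 - 8)²)/h = ((6 - 8)²*254)/81851 = ((-2)²*254)*(1/81851) = (4*254)*(1/81851) = 1016*(1/81851) = 1016/81851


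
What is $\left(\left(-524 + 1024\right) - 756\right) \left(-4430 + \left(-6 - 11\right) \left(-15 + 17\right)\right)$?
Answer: $1142784$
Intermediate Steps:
$\left(\left(-524 + 1024\right) - 756\right) \left(-4430 + \left(-6 - 11\right) \left(-15 + 17\right)\right) = \left(500 - 756\right) \left(-4430 - 34\right) = - 256 \left(-4430 - 34\right) = \left(-256\right) \left(-4464\right) = 1142784$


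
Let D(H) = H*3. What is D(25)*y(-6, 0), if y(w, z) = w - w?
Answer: 0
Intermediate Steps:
y(w, z) = 0
D(H) = 3*H
D(25)*y(-6, 0) = (3*25)*0 = 75*0 = 0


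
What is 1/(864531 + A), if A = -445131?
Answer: 1/419400 ≈ 2.3844e-6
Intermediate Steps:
1/(864531 + A) = 1/(864531 - 445131) = 1/419400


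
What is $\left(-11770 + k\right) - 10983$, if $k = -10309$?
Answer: $-33062$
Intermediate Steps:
$\left(-11770 + k\right) - 10983 = \left(-11770 - 10309\right) - 10983 = -22079 - 10983 = -33062$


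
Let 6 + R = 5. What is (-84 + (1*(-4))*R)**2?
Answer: 6400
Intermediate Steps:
R = -1 (R = -6 + 5 = -1)
(-84 + (1*(-4))*R)**2 = (-84 + (1*(-4))*(-1))**2 = (-84 - 4*(-1))**2 = (-84 + 4)**2 = (-80)**2 = 6400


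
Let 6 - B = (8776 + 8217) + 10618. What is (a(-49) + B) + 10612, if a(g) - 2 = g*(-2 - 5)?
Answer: -16648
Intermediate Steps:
B = -27605 (B = 6 - ((8776 + 8217) + 10618) = 6 - (16993 + 10618) = 6 - 1*27611 = 6 - 27611 = -27605)
a(g) = 2 - 7*g (a(g) = 2 + g*(-2 - 5) = 2 + g*(-7) = 2 - 7*g)
(a(-49) + B) + 10612 = ((2 - 7*(-49)) - 27605) + 10612 = ((2 + 343) - 27605) + 10612 = (345 - 27605) + 10612 = -27260 + 10612 = -16648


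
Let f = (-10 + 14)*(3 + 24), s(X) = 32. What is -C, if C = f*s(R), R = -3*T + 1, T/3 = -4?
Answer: -3456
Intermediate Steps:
T = -12 (T = 3*(-4) = -12)
R = 37 (R = -3*(-12) + 1 = 36 + 1 = 37)
f = 108 (f = 4*27 = 108)
C = 3456 (C = 108*32 = 3456)
-C = -1*3456 = -3456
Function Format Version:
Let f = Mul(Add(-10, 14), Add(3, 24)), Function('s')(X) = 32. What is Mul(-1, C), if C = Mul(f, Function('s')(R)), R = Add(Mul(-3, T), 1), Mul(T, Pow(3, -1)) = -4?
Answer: -3456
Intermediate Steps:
T = -12 (T = Mul(3, -4) = -12)
R = 37 (R = Add(Mul(-3, -12), 1) = Add(36, 1) = 37)
f = 108 (f = Mul(4, 27) = 108)
C = 3456 (C = Mul(108, 32) = 3456)
Mul(-1, C) = Mul(-1, 3456) = -3456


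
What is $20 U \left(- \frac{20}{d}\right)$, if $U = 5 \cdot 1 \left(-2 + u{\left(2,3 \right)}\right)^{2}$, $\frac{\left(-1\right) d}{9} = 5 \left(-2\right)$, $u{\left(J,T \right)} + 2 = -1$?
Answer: $- \frac{5000}{9} \approx -555.56$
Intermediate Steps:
$u{\left(J,T \right)} = -3$ ($u{\left(J,T \right)} = -2 - 1 = -3$)
$d = 90$ ($d = - 9 \cdot 5 \left(-2\right) = \left(-9\right) \left(-10\right) = 90$)
$U = 125$ ($U = 5 \cdot 1 \left(-2 - 3\right)^{2} = 5 \left(-5\right)^{2} = 5 \cdot 25 = 125$)
$20 U \left(- \frac{20}{d}\right) = 20 \cdot 125 \left(- \frac{20}{90}\right) = 2500 \left(\left(-20\right) \frac{1}{90}\right) = 2500 \left(- \frac{2}{9}\right) = - \frac{5000}{9}$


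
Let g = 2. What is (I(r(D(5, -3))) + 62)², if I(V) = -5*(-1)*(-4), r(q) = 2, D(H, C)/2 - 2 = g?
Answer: 1764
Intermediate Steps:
D(H, C) = 8 (D(H, C) = 4 + 2*2 = 4 + 4 = 8)
I(V) = -20 (I(V) = 5*(-4) = -20)
(I(r(D(5, -3))) + 62)² = (-20 + 62)² = 42² = 1764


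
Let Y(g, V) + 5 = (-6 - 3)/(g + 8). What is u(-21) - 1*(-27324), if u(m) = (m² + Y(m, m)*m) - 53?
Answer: 361432/13 ≈ 27802.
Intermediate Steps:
Y(g, V) = -5 - 9/(8 + g) (Y(g, V) = -5 + (-6 - 3)/(g + 8) = -5 - 9/(8 + g))
u(m) = -53 + m² + m*(-49 - 5*m)/(8 + m) (u(m) = (m² + ((-49 - 5*m)/(8 + m))*m) - 53 = (m² + m*(-49 - 5*m)/(8 + m)) - 53 = -53 + m² + m*(-49 - 5*m)/(8 + m))
u(-21) - 1*(-27324) = (-424 + (-21)³ - 102*(-21) + 3*(-21)²)/(8 - 21) - 1*(-27324) = (-424 - 9261 + 2142 + 3*441)/(-13) + 27324 = -(-424 - 9261 + 2142 + 1323)/13 + 27324 = -1/13*(-6220) + 27324 = 6220/13 + 27324 = 361432/13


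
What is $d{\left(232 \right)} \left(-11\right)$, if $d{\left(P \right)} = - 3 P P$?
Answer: $1776192$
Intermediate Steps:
$d{\left(P \right)} = - 3 P^{2}$
$d{\left(232 \right)} \left(-11\right) = - 3 \cdot 232^{2} \left(-11\right) = \left(-3\right) 53824 \left(-11\right) = \left(-161472\right) \left(-11\right) = 1776192$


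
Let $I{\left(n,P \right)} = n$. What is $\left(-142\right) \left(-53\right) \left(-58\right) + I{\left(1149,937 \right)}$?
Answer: $-435359$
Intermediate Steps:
$\left(-142\right) \left(-53\right) \left(-58\right) + I{\left(1149,937 \right)} = \left(-142\right) \left(-53\right) \left(-58\right) + 1149 = 7526 \left(-58\right) + 1149 = -436508 + 1149 = -435359$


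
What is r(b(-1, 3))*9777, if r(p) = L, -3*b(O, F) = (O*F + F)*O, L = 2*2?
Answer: 39108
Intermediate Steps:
L = 4
b(O, F) = -O*(F + F*O)/3 (b(O, F) = -(O*F + F)*O/3 = -(F*O + F)*O/3 = -(F + F*O)*O/3 = -O*(F + F*O)/3)
r(p) = 4
r(b(-1, 3))*9777 = 4*9777 = 39108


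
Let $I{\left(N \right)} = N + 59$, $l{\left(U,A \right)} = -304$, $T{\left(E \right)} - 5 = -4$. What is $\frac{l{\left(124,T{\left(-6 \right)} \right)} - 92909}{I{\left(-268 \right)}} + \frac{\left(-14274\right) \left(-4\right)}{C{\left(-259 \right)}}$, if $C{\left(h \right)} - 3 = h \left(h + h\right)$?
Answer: $\frac{12517855209}{28040485} \approx 446.42$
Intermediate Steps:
$T{\left(E \right)} = 1$ ($T{\left(E \right)} = 5 - 4 = 1$)
$C{\left(h \right)} = 3 + 2 h^{2}$ ($C{\left(h \right)} = 3 + h \left(h + h\right) = 3 + h 2 h = 3 + 2 h^{2}$)
$I{\left(N \right)} = 59 + N$
$\frac{l{\left(124,T{\left(-6 \right)} \right)} - 92909}{I{\left(-268 \right)}} + \frac{\left(-14274\right) \left(-4\right)}{C{\left(-259 \right)}} = \frac{-304 - 92909}{59 - 268} + \frac{\left(-14274\right) \left(-4\right)}{3 + 2 \left(-259\right)^{2}} = \frac{-304 - 92909}{-209} + \frac{57096}{3 + 2 \cdot 67081} = \left(-93213\right) \left(- \frac{1}{209}\right) + \frac{57096}{3 + 134162} = \frac{93213}{209} + \frac{57096}{134165} = \frac{12517855209}{28040485}$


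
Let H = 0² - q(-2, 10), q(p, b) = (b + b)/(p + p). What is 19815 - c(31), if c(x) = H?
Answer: 19810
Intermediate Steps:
q(p, b) = b/p (q(p, b) = (2*b)/((2*p)) = (2*b)*(1/(2*p)) = b/p)
H = 5 (H = 0² - 10/(-2) = 0 - 10*(-1)/2 = 0 - 1*(-5) = 0 + 5 = 5)
c(x) = 5
19815 - c(31) = 19815 - 1*5 = 19815 - 5 = 19810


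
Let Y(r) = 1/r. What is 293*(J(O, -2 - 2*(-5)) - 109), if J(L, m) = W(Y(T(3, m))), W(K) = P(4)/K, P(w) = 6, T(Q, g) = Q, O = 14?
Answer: -26663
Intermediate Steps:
Y(r) = 1/r
W(K) = 6/K
J(L, m) = 18 (J(L, m) = 6/(1/3) = 6/(⅓) = 6*3 = 18)
293*(J(O, -2 - 2*(-5)) - 109) = 293*(18 - 109) = 293*(-91) = -26663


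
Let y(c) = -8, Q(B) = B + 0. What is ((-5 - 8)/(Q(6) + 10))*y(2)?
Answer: 13/2 ≈ 6.5000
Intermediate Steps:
Q(B) = B
((-5 - 8)/(Q(6) + 10))*y(2) = ((-5 - 8)/(6 + 10))*(-8) = -13/16*(-8) = 13/2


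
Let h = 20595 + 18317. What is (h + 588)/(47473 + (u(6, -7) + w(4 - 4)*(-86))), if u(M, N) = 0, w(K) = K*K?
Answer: 39500/47473 ≈ 0.83205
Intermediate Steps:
w(K) = K²
h = 38912
(h + 588)/(47473 + (u(6, -7) + w(4 - 4)*(-86))) = (38912 + 588)/(47473 + (0 + (4 - 4)²*(-86))) = 39500/(47473 + (0 + 0²*(-86))) = 39500/(47473 + (0 + 0*(-86))) = 39500/(47473 + (0 + 0)) = 39500/(47473 + 0) = 39500/47473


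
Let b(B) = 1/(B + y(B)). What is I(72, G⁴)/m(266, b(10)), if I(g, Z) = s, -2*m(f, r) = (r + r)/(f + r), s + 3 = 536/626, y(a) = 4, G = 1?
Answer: 2499475/313 ≈ 7985.5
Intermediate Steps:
b(B) = 1/(4 + B) (b(B) = 1/(B + 4) = 1/(4 + B))
s = -671/313 (s = -3 + 536/626 = -3 + 536*(1/626) = -3 + 268/313 = -671/313 ≈ -2.1438)
m(f, r) = -r/(f + r) (m(f, r) = -(r + r)/(2*(f + r)) = -2*r/(2*(f + r)) = -r/(f + r))
I(g, Z) = -671/313
I(72, G⁴)/m(266, b(10)) = -671*(-(4 + 10)*(266 + 1/(4 + 10)))/313 = -671/(313*((-1/(14*(266 + 1/14))))) = -671/(313*((-1*1/14/(266 + 1/14)))) = -671/(313*((-1*1/14/3725/14))) = -671/(313*((-1*1/14*14/3725))) = -671/(313*(-1/3725)) = -671/313*(-3725) = 2499475/313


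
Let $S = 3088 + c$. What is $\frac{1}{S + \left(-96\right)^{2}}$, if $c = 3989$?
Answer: $\frac{1}{16293} \approx 6.1376 \cdot 10^{-5}$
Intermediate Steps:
$S = 7077$ ($S = 3088 + 3989 = 7077$)
$\frac{1}{S + \left(-96\right)^{2}} = \frac{1}{7077 + \left(-96\right)^{2}} = \frac{1}{7077 + 9216} = \frac{1}{16293}$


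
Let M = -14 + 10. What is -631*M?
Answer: 2524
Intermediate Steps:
M = -4
-631*M = -631*(-4) = 2524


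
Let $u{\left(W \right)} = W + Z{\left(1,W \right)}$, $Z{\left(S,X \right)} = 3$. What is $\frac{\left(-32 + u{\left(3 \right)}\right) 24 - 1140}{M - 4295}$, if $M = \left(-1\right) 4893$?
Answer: $\frac{441}{2297} \approx 0.19199$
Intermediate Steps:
$u{\left(W \right)} = 3 + W$ ($u{\left(W \right)} = W + 3 = 3 + W$)
$M = -4893$
$\frac{\left(-32 + u{\left(3 \right)}\right) 24 - 1140}{M - 4295} = \frac{\left(-32 + \left(3 + 3\right)\right) 24 - 1140}{-4893 - 4295} = \frac{\left(-32 + 6\right) 24 - 1140}{-9188} = \left(\left(-26\right) 24 - 1140\right) \left(- \frac{1}{9188}\right) = \left(-624 - 1140\right) \left(- \frac{1}{9188}\right) = \left(-1764\right) \left(- \frac{1}{9188}\right) = \frac{441}{2297}$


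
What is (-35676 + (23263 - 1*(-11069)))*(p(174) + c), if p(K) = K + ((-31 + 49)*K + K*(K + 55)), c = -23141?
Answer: -26894784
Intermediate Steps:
p(K) = 19*K + K*(55 + K) (p(K) = K + (18*K + K*(55 + K)) = 19*K + K*(55 + K))
(-35676 + (23263 - 1*(-11069)))*(p(174) + c) = (-35676 + (23263 - 1*(-11069)))*(174*(74 + 174) - 23141) = (-35676 + (23263 + 11069))*(174*248 - 23141) = (-35676 + 34332)*(43152 - 23141) = -1344*20011 = -26894784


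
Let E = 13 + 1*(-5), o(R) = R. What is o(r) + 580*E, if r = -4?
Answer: 4636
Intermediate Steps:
E = 8 (E = 13 - 5 = 8)
o(r) + 580*E = -4 + 580*8 = -4 + 4640 = 4636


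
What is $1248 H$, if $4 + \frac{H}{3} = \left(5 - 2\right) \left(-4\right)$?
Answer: $-59904$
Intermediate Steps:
$H = -48$ ($H = -12 + 3 \left(5 - 2\right) \left(-4\right) = -12 + 3 \cdot 3 \left(-4\right) = -12 + 3 \left(-12\right) = -12 - 36 = -48$)
$1248 H = 1248 \left(-48\right) = -59904$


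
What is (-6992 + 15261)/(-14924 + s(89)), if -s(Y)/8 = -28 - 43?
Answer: -8269/14356 ≈ -0.57600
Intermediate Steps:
s(Y) = 568 (s(Y) = -8*(-28 - 43) = -8*(-71) = 568)
(-6992 + 15261)/(-14924 + s(89)) = (-6992 + 15261)/(-14924 + 568) = 8269/(-14356) = 8269*(-1/14356) = -8269/14356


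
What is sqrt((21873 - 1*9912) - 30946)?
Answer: I*sqrt(18985) ≈ 137.79*I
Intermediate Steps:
sqrt((21873 - 1*9912) - 30946) = sqrt((21873 - 9912) - 30946) = sqrt(11961 - 30946) = sqrt(-18985) = I*sqrt(18985)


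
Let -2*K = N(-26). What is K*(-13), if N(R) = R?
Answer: -169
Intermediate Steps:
K = 13 (K = -1/2*(-26) = 13)
K*(-13) = 13*(-13) = -169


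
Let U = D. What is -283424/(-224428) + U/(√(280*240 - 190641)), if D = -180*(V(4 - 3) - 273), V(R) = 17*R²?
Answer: 70856/56107 - 15360*I*√123441/41147 ≈ 1.2629 - 131.15*I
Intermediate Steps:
D = 46080 (D = -180*(17*(4 - 3)² - 273) = -180*(17*1² - 273) = -180*(17*1 - 273) = -180*(17 - 273) = -180*(-256) = 46080)
U = 46080
-283424/(-224428) + U/(√(280*240 - 190641)) = -283424/(-224428) + 46080/(√(280*240 - 190641)) = -283424*(-1/224428) + 46080/(√(67200 - 190641)) = 70856/56107 + 46080/(√(-123441)) = 70856/56107 + 46080/((I*√123441)) = 70856/56107 + 46080*(-I*√123441/123441) = 70856/56107 - 15360*I*√123441/41147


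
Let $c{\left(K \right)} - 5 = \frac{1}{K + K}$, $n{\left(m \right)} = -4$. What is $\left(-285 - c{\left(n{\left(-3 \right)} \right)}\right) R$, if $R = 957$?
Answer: $- \frac{2219283}{8} \approx -2.7741 \cdot 10^{5}$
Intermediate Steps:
$c{\left(K \right)} = 5 + \frac{1}{2 K}$ ($c{\left(K \right)} = 5 + \frac{1}{K + K} = 5 + \frac{1}{2 K}$)
$\left(-285 - c{\left(n{\left(-3 \right)} \right)}\right) R = \left(-285 - \left(5 + \frac{1}{2 \left(-4\right)}\right)\right) 957 = \left(-285 - \left(5 + \frac{1}{2} \left(- \frac{1}{4}\right)\right)\right) 957 = \left(-285 - \left(5 - \frac{1}{8}\right)\right) 957 = \left(-285 - \frac{39}{8}\right) 957 = \left(- \frac{2319}{8}\right) 957 = - \frac{2219283}{8}$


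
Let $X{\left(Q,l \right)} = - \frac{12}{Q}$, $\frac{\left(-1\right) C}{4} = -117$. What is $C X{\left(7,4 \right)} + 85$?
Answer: $- \frac{5021}{7} \approx -717.29$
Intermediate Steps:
$C = 468$ ($C = \left(-4\right) \left(-117\right) = 468$)
$C X{\left(7,4 \right)} + 85 = 468 \left(- \frac{12}{7}\right) + 85 = - \frac{5616}{7} + 85 = - \frac{5021}{7}$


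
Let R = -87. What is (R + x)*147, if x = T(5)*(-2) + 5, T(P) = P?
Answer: -13524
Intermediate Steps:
x = -5 (x = 5*(-2) + 5 = -10 + 5 = -5)
(R + x)*147 = (-87 - 5)*147 = -92*147 = -13524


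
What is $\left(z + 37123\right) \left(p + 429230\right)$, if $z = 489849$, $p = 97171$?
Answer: $277398587772$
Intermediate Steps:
$\left(z + 37123\right) \left(p + 429230\right) = \left(489849 + 37123\right) \left(97171 + 429230\right) = 526972 \cdot 526401 = 277398587772$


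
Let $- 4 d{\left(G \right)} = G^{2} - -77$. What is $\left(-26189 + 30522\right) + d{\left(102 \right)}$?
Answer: $\frac{6851}{4} \approx 1712.8$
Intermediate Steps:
$d{\left(G \right)} = - \frac{77}{4} - \frac{G^{2}}{4}$ ($d{\left(G \right)} = - \frac{G^{2} - -77}{4} = - \frac{G^{2} + 77}{4} = - \frac{77 + G^{2}}{4} = - \frac{77}{4} - \frac{G^{2}}{4}$)
$\left(-26189 + 30522\right) + d{\left(102 \right)} = \left(-26189 + 30522\right) - \left(\frac{77}{4} + \frac{102^{2}}{4}\right) = 4333 - \frac{10481}{4} = \frac{6851}{4}$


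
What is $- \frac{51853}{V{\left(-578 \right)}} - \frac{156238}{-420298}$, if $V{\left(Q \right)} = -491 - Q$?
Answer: $- \frac{10890059744}{18282963} \approx -595.64$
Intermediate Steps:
$- \frac{51853}{V{\left(-578 \right)}} - \frac{156238}{-420298} = - \frac{51853}{-491 - -578} - \frac{156238}{-420298} = - \frac{51853}{-491 + 578} - - \frac{78119}{210149} = - \frac{51853}{87} + \frac{78119}{210149} = - \frac{10890059744}{18282963}$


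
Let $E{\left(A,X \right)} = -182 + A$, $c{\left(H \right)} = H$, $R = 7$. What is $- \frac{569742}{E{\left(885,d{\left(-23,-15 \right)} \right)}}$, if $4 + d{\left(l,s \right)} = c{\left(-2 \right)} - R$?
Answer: $- \frac{569742}{703} \approx -810.44$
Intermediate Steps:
$d{\left(l,s \right)} = -13$ ($d{\left(l,s \right)} = -4 - 9 = -13$)
$- \frac{569742}{E{\left(885,d{\left(-23,-15 \right)} \right)}} = - \frac{569742}{-182 + 885} = - \frac{569742}{703}$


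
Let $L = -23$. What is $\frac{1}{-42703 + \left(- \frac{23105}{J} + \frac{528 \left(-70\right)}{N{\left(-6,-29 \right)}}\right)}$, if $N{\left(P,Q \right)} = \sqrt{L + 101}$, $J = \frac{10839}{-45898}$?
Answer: $\frac{12029743350573}{659446758451570411} + \frac{103385850480 \sqrt{78}}{659446758451570411} \approx 1.9627 \cdot 10^{-5}$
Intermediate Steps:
$J = - \frac{10839}{45898}$ ($J = 10839 \left(- \frac{1}{45898}\right) = - \frac{10839}{45898} \approx -0.23615$)
$N{\left(P,Q \right)} = \sqrt{78}$ ($N{\left(P,Q \right)} = \sqrt{-23 + 101} = \sqrt{78}$)
$\frac{1}{-42703 + \left(- \frac{23105}{J} + \frac{528 \left(-70\right)}{N{\left(-6,-29 \right)}}\right)} = \frac{1}{-42703 + \left(- \frac{23105}{- \frac{10839}{45898}} + \frac{528 \left(-70\right)}{\sqrt{78}}\right)} = \frac{1}{-42703 - \left(- \frac{1060473290}{10839} + 36960 \frac{\sqrt{78}}{78}\right)} = \frac{1}{-42703 + \left(\frac{1060473290}{10839} - \frac{6160 \sqrt{78}}{13}\right)} = \frac{1}{\frac{597615473}{10839} - \frac{6160 \sqrt{78}}{13}}$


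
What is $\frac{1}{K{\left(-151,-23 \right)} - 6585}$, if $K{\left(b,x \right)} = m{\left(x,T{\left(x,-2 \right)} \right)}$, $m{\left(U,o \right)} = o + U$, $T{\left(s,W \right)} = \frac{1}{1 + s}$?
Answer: $- \frac{22}{145377} \approx -0.00015133$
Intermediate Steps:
$m{\left(U,o \right)} = U + o$
$K{\left(b,x \right)} = x + \frac{1}{1 + x}$
$\frac{1}{K{\left(-151,-23 \right)} - 6585} = \frac{1}{\frac{1 - 23 \left(1 - 23\right)}{1 - 23} - 6585} = \frac{1}{\frac{1 - -506}{-22} - 6585} = \frac{1}{- \frac{1 + 506}{22} - 6585} = \frac{1}{\left(- \frac{1}{22}\right) 507 - 6585} = \frac{1}{- \frac{507}{22} - 6585} = \frac{1}{- \frac{145377}{22}} = - \frac{22}{145377}$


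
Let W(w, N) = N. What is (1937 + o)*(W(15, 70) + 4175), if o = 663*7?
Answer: 27923610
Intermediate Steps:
o = 4641
(1937 + o)*(W(15, 70) + 4175) = (1937 + 4641)*(70 + 4175) = 6578*4245 = 27923610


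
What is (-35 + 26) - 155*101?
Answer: -15664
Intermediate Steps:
(-35 + 26) - 155*101 = -9 - 15655 = -15664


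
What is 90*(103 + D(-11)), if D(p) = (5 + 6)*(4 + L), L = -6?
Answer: 7290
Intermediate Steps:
D(p) = -22 (D(p) = (5 + 6)*(4 - 6) = 11*(-2) = -22)
90*(103 + D(-11)) = 90*(103 - 22) = 90*81 = 7290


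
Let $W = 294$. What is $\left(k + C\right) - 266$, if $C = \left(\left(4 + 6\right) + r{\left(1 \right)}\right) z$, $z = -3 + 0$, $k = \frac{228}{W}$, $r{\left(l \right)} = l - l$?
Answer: $- \frac{14466}{49} \approx -295.22$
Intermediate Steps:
$r{\left(l \right)} = 0$
$k = \frac{38}{49}$ ($k = \frac{228}{294} = 228 \cdot \frac{1}{294} = \frac{38}{49} \approx 0.77551$)
$z = -3$
$C = -30$ ($C = \left(\left(4 + 6\right) + 0\right) \left(-3\right) = \left(10 + 0\right) \left(-3\right) = 10 \left(-3\right) = -30$)
$\left(k + C\right) - 266 = \left(\frac{38}{49} - 30\right) - 266 = - \frac{1432}{49} - 266 = - \frac{14466}{49}$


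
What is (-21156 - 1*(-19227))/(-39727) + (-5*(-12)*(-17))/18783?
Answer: -1429711/248730747 ≈ -0.0057480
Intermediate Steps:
(-21156 - 1*(-19227))/(-39727) + (-5*(-12)*(-17))/18783 = (-21156 + 19227)*(-1/39727) + (60*(-17))*(1/18783) = -1929*(-1/39727) - 1020*1/18783 = 1929/39727 - 340/6261 = -1429711/248730747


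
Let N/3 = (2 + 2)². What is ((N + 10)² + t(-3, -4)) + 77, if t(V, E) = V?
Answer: 3438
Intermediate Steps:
N = 48 (N = 3*(2 + 2)² = 3*4² = 3*16 = 48)
((N + 10)² + t(-3, -4)) + 77 = ((48 + 10)² - 3) + 77 = (58² - 3) + 77 = (3364 - 3) + 77 = 3361 + 77 = 3438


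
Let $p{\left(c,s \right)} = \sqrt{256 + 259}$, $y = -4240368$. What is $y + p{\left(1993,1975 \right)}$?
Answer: $-4240368 + \sqrt{515} \approx -4.2403 \cdot 10^{6}$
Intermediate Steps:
$p{\left(c,s \right)} = \sqrt{515}$
$y + p{\left(1993,1975 \right)} = -4240368 + \sqrt{515}$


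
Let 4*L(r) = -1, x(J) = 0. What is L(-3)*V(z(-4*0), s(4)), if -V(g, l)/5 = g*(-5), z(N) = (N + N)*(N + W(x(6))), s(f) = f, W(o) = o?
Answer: 0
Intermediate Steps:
z(N) = 2*N**2 (z(N) = (N + N)*(N + 0) = (2*N)*N = 2*N**2)
L(r) = -1/4 (L(r) = (1/4)*(-1) = -1/4)
V(g, l) = 25*g (V(g, l) = -5*g*(-5) = -(-25)*g = 25*g)
L(-3)*V(z(-4*0), s(4)) = -25*2*(-4*0)**2/4 = -25*2*0**2/4 = -25*2*0/4 = -25*0/4 = -1/4*0 = 0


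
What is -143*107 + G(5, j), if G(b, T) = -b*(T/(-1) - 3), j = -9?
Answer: -15331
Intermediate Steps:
G(b, T) = -b*(-3 - T) (G(b, T) = -b*(T*(-1) - 3) = -b*(-T - 3) = -b*(-3 - T))
-143*107 + G(5, j) = -143*107 + 5*(3 - 9) = -15301 + 5*(-6) = -15301 - 30 = -15331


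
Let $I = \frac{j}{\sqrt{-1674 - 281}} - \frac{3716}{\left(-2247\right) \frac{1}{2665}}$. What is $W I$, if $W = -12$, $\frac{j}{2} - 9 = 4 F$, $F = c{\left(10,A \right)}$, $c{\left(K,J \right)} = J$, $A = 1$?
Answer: $- \frac{39612560}{749} + \frac{312 i \sqrt{1955}}{1955} \approx -52887.0 + 7.0564 i$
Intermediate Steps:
$F = 1$
$j = 26$ ($j = 18 + 2 \cdot 4 \cdot 1 = 18 + 2 \cdot 4 = 18 + 8 = 26$)
$I = \frac{9903140}{2247} - \frac{26 i \sqrt{1955}}{1955}$ ($I = \frac{26}{\sqrt{-1674 - 281}} - \frac{3716}{\left(-2247\right) \frac{1}{2665}} = \frac{26}{\sqrt{-1955}} - \frac{3716}{\left(-2247\right) \frac{1}{2665}} = \frac{26}{i \sqrt{1955}} - \frac{3716}{- \frac{2247}{2665}} = 26 \left(- \frac{i \sqrt{1955}}{1955}\right) - - \frac{9903140}{2247} = - \frac{26 i \sqrt{1955}}{1955} + \frac{9903140}{2247} = \frac{9903140}{2247} - \frac{26 i \sqrt{1955}}{1955} \approx 4407.3 - 0.58803 i$)
$W I = - 12 \left(\frac{9903140}{2247} - \frac{26 i \sqrt{1955}}{1955}\right) = - \frac{39612560}{749} + \frac{312 i \sqrt{1955}}{1955}$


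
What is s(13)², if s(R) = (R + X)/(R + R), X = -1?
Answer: 36/169 ≈ 0.21302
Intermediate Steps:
s(R) = (-1 + R)/(2*R) (s(R) = (R - 1)/(R + R) = (-1 + R)/((2*R)) = (-1 + R)*(1/(2*R)) = (-1 + R)/(2*R))
s(13)² = ((½)*(-1 + 13)/13)² = ((½)*(1/13)*12)² = (6/13)² = 36/169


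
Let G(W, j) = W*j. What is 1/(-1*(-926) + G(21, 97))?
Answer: 1/2963 ≈ 0.00033750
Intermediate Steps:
1/(-1*(-926) + G(21, 97)) = 1/(-1*(-926) + 21*97) = 1/(926 + 2037) = 1/2963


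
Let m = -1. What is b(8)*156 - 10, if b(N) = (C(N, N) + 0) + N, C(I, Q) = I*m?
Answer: -10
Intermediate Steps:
C(I, Q) = -I (C(I, Q) = I*(-1) = -I)
b(N) = 0 (b(N) = (-N + 0) + N = -N + N = 0)
b(8)*156 - 10 = 0*156 - 10 = 0 - 10 = -10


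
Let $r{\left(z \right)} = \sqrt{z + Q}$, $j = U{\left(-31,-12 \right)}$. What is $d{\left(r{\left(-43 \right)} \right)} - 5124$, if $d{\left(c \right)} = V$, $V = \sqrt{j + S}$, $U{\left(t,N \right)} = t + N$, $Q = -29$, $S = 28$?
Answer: $-5124 + i \sqrt{15} \approx -5124.0 + 3.873 i$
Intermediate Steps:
$U{\left(t,N \right)} = N + t$
$j = -43$ ($j = -12 - 31 = -43$)
$r{\left(z \right)} = \sqrt{-29 + z}$ ($r{\left(z \right)} = \sqrt{z - 29} = \sqrt{-29 + z}$)
$V = i \sqrt{15}$ ($V = \sqrt{-43 + 28} = \sqrt{-15} = i \sqrt{15} \approx 3.873 i$)
$d{\left(c \right)} = i \sqrt{15}$
$d{\left(r{\left(-43 \right)} \right)} - 5124 = i \sqrt{15} - 5124 = -5124 + i \sqrt{15}$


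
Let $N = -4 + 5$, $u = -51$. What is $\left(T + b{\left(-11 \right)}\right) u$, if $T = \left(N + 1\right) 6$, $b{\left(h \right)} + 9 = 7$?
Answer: $-510$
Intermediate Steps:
$N = 1$
$b{\left(h \right)} = -2$ ($b{\left(h \right)} = -9 + 7 = -2$)
$T = 12$ ($T = \left(1 + 1\right) 6 = 2 \cdot 6 = 12$)
$\left(T + b{\left(-11 \right)}\right) u = \left(12 - 2\right) \left(-51\right) = 10 \left(-51\right) = -510$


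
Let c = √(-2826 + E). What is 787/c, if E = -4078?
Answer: -787*I*√1726/3452 ≈ -9.4716*I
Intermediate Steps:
c = 2*I*√1726 (c = √(-2826 - 4078) = √(-6904) = 2*I*√1726 ≈ 83.09*I)
787/c = 787/((2*I*√1726)) = 787*(-I*√1726/3452) = -787*I*√1726/3452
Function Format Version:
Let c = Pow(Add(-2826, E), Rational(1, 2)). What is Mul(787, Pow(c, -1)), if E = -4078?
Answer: Mul(Rational(-787, 3452), I, Pow(1726, Rational(1, 2))) ≈ Mul(-9.4716, I)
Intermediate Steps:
c = Mul(2, I, Pow(1726, Rational(1, 2))) (c = Pow(Add(-2826, -4078), Rational(1, 2)) = Pow(-6904, Rational(1, 2)) = Mul(2, I, Pow(1726, Rational(1, 2))) ≈ Mul(83.090, I))
Mul(787, Pow(c, -1)) = Mul(787, Pow(Mul(2, I, Pow(1726, Rational(1, 2))), -1)) = Mul(787, Mul(Rational(-1, 3452), I, Pow(1726, Rational(1, 2)))) = Mul(Rational(-787, 3452), I, Pow(1726, Rational(1, 2)))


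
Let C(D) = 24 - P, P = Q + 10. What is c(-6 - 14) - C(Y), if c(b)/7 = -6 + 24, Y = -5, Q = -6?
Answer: 106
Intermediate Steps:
c(b) = 126 (c(b) = 7*(-6 + 24) = 7*18 = 126)
P = 4 (P = -6 + 10 = 4)
C(D) = 20 (C(D) = 24 - 1*4 = 24 - 4 = 20)
c(-6 - 14) - C(Y) = 126 - 1*20 = 126 - 20 = 106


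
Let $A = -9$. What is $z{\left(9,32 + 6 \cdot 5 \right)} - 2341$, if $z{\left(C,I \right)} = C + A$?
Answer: $-2341$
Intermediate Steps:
$z{\left(C,I \right)} = -9 + C$ ($z{\left(C,I \right)} = C - 9 = -9 + C$)
$z{\left(9,32 + 6 \cdot 5 \right)} - 2341 = \left(-9 + 9\right) - 2341 = 0 - 2341 = -2341$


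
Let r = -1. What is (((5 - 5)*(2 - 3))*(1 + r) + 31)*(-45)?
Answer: -1395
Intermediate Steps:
(((5 - 5)*(2 - 3))*(1 + r) + 31)*(-45) = (((5 - 5)*(2 - 3))*(1 - 1) + 31)*(-45) = ((0*(-1))*0 + 31)*(-45) = (0*0 + 31)*(-45) = (0 + 31)*(-45) = 31*(-45) = -1395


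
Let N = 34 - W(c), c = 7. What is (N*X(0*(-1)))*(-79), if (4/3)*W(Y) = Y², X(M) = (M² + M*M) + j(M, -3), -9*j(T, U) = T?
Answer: 0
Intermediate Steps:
j(T, U) = -T/9
X(M) = 2*M² - M/9 (X(M) = (M² + M*M) - M/9 = (M² + M²) - M/9 = 2*M² - M/9)
W(Y) = 3*Y²/4
N = -11/4 (N = 34 - 3*7²/4 = 34 - 3*49/4 = 34 - 1*147/4 = 34 - 147/4 = -11/4 ≈ -2.7500)
(N*X(0*(-1)))*(-79) = -11*0*(-1)*(-1 + 18*(0*(-1)))/36*(-79) = -11*0*(-1 + 18*0)/36*(-79) = -11*0*(-1 + 0)/36*(-79) = -11*0*(-1)/36*(-79) = -11/4*0*(-79) = 0*(-79) = 0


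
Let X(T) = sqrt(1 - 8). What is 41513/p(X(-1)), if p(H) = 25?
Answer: 41513/25 ≈ 1660.5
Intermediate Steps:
X(T) = I*sqrt(7) (X(T) = sqrt(-7) = I*sqrt(7))
41513/p(X(-1)) = 41513/25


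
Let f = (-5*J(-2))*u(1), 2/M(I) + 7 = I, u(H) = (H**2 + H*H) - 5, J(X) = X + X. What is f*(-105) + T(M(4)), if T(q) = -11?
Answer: 6289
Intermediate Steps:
J(X) = 2*X
u(H) = -5 + 2*H**2 (u(H) = (H**2 + H**2) - 5 = 2*H**2 - 5 = -5 + 2*H**2)
M(I) = 2/(-7 + I)
f = -60 (f = (-10*(-2))*(-5 + 2*1**2) = (-5*(-4))*(-5 + 2*1) = 20*(-5 + 2) = 20*(-3) = -60)
f*(-105) + T(M(4)) = -60*(-105) - 11 = 6300 - 11 = 6289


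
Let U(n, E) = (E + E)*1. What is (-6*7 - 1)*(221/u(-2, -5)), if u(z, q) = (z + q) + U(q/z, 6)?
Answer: -9503/5 ≈ -1900.6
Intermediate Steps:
U(n, E) = 2*E (U(n, E) = (2*E)*1 = 2*E)
u(z, q) = 12 + q + z (u(z, q) = (z + q) + 2*6 = (q + z) + 12 = 12 + q + z)
(-6*7 - 1)*(221/u(-2, -5)) = (-6*7 - 1)*(221/(12 - 5 - 2)) = (-42 - 1)*(221/5) = -9503/5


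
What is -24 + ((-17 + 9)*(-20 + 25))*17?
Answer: -704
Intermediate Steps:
-24 + ((-17 + 9)*(-20 + 25))*17 = -24 - 8*5*17 = -24 - 40*17 = -24 - 680 = -704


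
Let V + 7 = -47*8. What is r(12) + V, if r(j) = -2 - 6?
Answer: -391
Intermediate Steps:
r(j) = -8
V = -383 (V = -7 - 47*8 = -7 - 376 = -383)
r(12) + V = -8 - 383 = -391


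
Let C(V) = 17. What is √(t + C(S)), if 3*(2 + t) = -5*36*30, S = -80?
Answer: I*√1785 ≈ 42.249*I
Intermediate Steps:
t = -1802 (t = -2 + (-5*36*30)/3 = -2 + (-180*30)/3 = -2 + (⅓)*(-5400) = -2 - 1800 = -1802)
√(t + C(S)) = √(-1802 + 17) = √(-1785) = I*√1785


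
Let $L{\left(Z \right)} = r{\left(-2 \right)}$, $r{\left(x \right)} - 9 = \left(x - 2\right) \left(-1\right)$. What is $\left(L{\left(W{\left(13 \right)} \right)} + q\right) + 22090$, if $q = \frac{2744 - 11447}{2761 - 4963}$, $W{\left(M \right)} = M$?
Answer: $\frac{16226503}{734} \approx 22107.0$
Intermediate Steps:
$r{\left(x \right)} = 11 - x$ ($r{\left(x \right)} = 9 + \left(x - 2\right) \left(-1\right) = 9 + \left(-2 + x\right) \left(-1\right) = 9 - \left(-2 + x\right) = 11 - x$)
$q = \frac{2901}{734}$ ($q = - \frac{8703}{-2202} = \left(-8703\right) \left(- \frac{1}{2202}\right) = \frac{2901}{734} \approx 3.9523$)
$L{\left(Z \right)} = 13$ ($L{\left(Z \right)} = 11 - -2 = 11 + 2 = 13$)
$\left(L{\left(W{\left(13 \right)} \right)} + q\right) + 22090 = \left(13 + \frac{2901}{734}\right) + 22090 = \frac{12443}{734} + 22090 = \frac{16226503}{734}$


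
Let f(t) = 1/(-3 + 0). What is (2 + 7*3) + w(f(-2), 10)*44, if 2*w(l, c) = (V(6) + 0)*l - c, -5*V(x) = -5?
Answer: -613/3 ≈ -204.33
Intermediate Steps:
f(t) = -⅓ (f(t) = 1/(-3) = -⅓)
V(x) = 1 (V(x) = -⅕*(-5) = 1)
w(l, c) = l/2 - c/2 (w(l, c) = ((1 + 0)*l - c)/2 = (1*l - c)/2 = (l - c)/2 = l/2 - c/2)
(2 + 7*3) + w(f(-2), 10)*44 = (2 + 7*3) + ((½)*(-⅓) - ½*10)*44 = (2 + 21) + (-⅙ - 5)*44 = 23 - 31/6*44 = 23 - 682/3 = -613/3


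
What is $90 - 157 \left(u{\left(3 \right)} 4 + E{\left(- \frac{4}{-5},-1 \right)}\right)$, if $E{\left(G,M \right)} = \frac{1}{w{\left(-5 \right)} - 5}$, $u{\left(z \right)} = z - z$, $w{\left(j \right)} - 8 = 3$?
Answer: $\frac{383}{6} \approx 63.833$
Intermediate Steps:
$w{\left(j \right)} = 11$ ($w{\left(j \right)} = 8 + 3 = 11$)
$u{\left(z \right)} = 0$
$E{\left(G,M \right)} = \frac{1}{6}$ ($E{\left(G,M \right)} = \frac{1}{11 - 5} = \frac{1}{6}$)
$90 - 157 \left(u{\left(3 \right)} 4 + E{\left(- \frac{4}{-5},-1 \right)}\right) = 90 - 157 \left(0 \cdot 4 + \frac{1}{6}\right) = 90 - 157 \left(0 + \frac{1}{6}\right) = 90 - \frac{157}{6} = \frac{383}{6}$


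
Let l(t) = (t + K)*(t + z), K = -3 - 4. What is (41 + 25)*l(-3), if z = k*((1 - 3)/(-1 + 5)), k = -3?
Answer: 990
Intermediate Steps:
K = -7
z = 3/2 (z = -3*(1 - 3)/(-1 + 5) = -(-6)/4 = -3*(-½) = 3/2 ≈ 1.5000)
l(t) = (-7 + t)*(3/2 + t) (l(t) = (t - 7)*(t + 3/2) = (-7 + t)*(3/2 + t))
(41 + 25)*l(-3) = (41 + 25)*(-21/2 + (-3)² - 11/2*(-3)) = 66*(-21/2 + 9 + 33/2) = 66*15 = 990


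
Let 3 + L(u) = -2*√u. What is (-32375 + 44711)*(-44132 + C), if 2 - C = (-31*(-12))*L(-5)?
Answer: -530620704 + 9177984*I*√5 ≈ -5.3062e+8 + 2.0523e+7*I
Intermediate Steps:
L(u) = -3 - 2*√u
C = 1118 + 744*I*√5 (C = 2 - (-31*(-12))*(-3 - 2*I*√5) = 2 - 372*(-3 - 2*I*√5) = 2 - (-1116 - 744*I*√5) = 2 + (1116 + 744*I*√5) = 1118 + 744*I*√5 ≈ 1118.0 + 1663.6*I)
(-32375 + 44711)*(-44132 + C) = (-32375 + 44711)*(-44132 + (1118 + 744*I*√5)) = 12336*(-43014 + 744*I*√5) = -530620704 + 9177984*I*√5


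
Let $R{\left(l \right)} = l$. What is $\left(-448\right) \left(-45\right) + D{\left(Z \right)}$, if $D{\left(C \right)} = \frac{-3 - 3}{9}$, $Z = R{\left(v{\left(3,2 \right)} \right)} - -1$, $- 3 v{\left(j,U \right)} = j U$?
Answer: $\frac{60478}{3} \approx 20159.0$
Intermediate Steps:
$v{\left(j,U \right)} = - \frac{U j}{3}$ ($v{\left(j,U \right)} = - \frac{j U}{3} = - \frac{U j}{3}$)
$Z = -1$ ($Z = \left(- \frac{1}{3}\right) 2 \cdot 3 - -1 = -2 + 1 = -1$)
$D{\left(C \right)} = - \frac{2}{3}$ ($D{\left(C \right)} = \left(-6\right) \frac{1}{9} = - \frac{2}{3}$)
$\left(-448\right) \left(-45\right) + D{\left(Z \right)} = \left(-448\right) \left(-45\right) - \frac{2}{3} = 20160 - \frac{2}{3} = \frac{60478}{3}$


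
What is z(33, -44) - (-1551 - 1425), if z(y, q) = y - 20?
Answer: 2989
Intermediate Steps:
z(y, q) = -20 + y
z(33, -44) - (-1551 - 1425) = (-20 + 33) - (-1551 - 1425) = 13 - 1*(-2976) = 13 + 2976 = 2989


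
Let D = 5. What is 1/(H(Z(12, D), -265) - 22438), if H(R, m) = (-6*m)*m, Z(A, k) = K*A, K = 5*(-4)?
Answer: -1/443788 ≈ -2.2533e-6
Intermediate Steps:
K = -20
Z(A, k) = -20*A
H(R, m) = -6*m²
1/(H(Z(12, D), -265) - 22438) = 1/(-6*(-265)² - 22438) = 1/(-6*70225 - 22438) = 1/(-421350 - 22438) = 1/(-443788) = -1/443788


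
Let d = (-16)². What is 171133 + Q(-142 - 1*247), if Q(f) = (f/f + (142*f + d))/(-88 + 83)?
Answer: 910646/5 ≈ 1.8213e+5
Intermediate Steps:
d = 256
Q(f) = -257/5 - 142*f/5 (Q(f) = (f/f + (142*f + 256))/(-88 + 83) = (1 + (256 + 142*f))/(-5) = (257 + 142*f)*(-⅕) = -257/5 - 142*f/5)
171133 + Q(-142 - 1*247) = 171133 + (-257/5 - 142*(-142 - 1*247)/5) = 171133 + (-257/5 - 142*(-142 - 247)/5) = 171133 + (-257/5 - 142/5*(-389)) = 171133 + (-257/5 + 55238/5) = 171133 + 54981/5 = 910646/5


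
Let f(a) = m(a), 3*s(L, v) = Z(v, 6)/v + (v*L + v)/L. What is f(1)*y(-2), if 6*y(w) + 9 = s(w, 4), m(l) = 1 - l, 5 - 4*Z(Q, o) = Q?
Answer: 0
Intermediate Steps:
Z(Q, o) = 5/4 - Q/4
s(L, v) = (v + L*v)/(3*L) + (5/4 - v/4)/(3*v) (s(L, v) = ((5/4 - v/4)/v + (v*L + v)/L)/3 = ((5/4 - v/4)/v + (L*v + v)/L)/3 = ((5/4 - v/4)/v + (v + L*v)/L)/3 = ((v + L*v)/L + (5/4 - v/4)/v)/3 = (v + L*v)/(3*L) + (5/4 - v/4)/(3*v))
f(a) = 1 - a
y(w) = -367/288 + 2/(9*w) (y(w) = -3/2 + (-1/12 + (1/3)*4 + (5/12)/4 + (1/3)*4/w)/6 = -3/2 + (-1/12 + 4/3 + (5/12)*(1/4) + 4/(3*w))/6 = -3/2 + (-1/12 + 4/3 + 5/48 + 4/(3*w))/6 = -3/2 + (65/48 + 4/(3*w))/6 = -3/2 + (65/288 + 2/(9*w)) = -367/288 + 2/(9*w))
f(1)*y(-2) = (1 - 1*1)*((1/288)*(64 - 367*(-2))/(-2)) = (1 - 1)*((1/288)*(-1/2)*(64 + 734)) = 0*((1/288)*(-1/2)*798) = 0*(-133/96) = 0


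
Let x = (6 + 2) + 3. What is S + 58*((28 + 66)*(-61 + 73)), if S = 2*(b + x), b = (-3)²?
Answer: 65464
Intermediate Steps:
b = 9
x = 11 (x = 8 + 3 = 11)
S = 40 (S = 2*(9 + 11) = 2*20 = 40)
S + 58*((28 + 66)*(-61 + 73)) = 40 + 58*((28 + 66)*(-61 + 73)) = 40 + 58*(94*12) = 40 + 58*1128 = 40 + 65424 = 65464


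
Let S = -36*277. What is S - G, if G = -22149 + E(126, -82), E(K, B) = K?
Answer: 12051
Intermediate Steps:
S = -9972
G = -22023 (G = -22149 + 126 = -22023)
S - G = -9972 - 1*(-22023) = -9972 + 22023 = 12051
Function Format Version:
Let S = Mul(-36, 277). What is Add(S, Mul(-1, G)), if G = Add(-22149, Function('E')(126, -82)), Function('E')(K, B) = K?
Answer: 12051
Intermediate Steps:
S = -9972
G = -22023 (G = Add(-22149, 126) = -22023)
Add(S, Mul(-1, G)) = Add(-9972, Mul(-1, -22023)) = Add(-9972, 22023) = 12051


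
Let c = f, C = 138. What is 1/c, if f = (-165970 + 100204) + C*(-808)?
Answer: -1/177270 ≈ -5.6411e-6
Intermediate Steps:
f = -177270 (f = (-165970 + 100204) + 138*(-808) = -65766 - 111504 = -177270)
c = -177270
1/c = 1/(-177270) = -1/177270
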